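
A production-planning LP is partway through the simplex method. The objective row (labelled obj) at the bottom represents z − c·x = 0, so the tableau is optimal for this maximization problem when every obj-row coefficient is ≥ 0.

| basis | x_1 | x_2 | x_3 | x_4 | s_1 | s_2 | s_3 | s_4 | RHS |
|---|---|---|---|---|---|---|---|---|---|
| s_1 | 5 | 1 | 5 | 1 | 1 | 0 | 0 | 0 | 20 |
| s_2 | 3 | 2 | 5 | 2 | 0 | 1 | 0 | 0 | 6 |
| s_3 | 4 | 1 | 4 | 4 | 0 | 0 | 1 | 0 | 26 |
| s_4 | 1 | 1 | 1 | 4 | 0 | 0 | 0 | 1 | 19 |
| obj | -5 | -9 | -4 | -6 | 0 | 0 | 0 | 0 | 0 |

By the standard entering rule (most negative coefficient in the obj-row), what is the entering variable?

Negative obj-row entries: x_1: -5, x_2: -9, x_3: -4, x_4: -6.
The most negative is -9 in column x_2, so x_2 enters.

x_2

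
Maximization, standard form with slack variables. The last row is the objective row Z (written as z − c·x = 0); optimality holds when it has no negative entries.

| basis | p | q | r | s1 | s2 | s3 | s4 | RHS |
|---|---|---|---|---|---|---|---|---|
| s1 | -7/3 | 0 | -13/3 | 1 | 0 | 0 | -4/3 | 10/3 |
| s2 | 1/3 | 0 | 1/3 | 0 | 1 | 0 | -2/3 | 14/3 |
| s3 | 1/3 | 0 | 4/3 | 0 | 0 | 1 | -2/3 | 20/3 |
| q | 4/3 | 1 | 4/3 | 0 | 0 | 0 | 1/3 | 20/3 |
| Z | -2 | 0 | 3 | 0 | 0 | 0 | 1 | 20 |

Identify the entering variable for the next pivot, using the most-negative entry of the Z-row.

p

Negative Z-row entries: p: -2.
The most negative is -2 in column p, so p enters.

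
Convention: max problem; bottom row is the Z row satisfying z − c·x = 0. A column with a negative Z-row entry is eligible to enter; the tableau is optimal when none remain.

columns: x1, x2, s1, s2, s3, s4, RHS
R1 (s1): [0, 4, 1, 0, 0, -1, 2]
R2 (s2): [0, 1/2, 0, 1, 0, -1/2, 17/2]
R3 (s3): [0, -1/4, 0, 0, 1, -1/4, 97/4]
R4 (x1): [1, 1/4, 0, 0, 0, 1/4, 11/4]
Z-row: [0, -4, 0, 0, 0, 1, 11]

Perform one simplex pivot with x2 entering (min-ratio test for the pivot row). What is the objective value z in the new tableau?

13

Ratio test on column x2 — row 1: 2/4 = 1/2; row 2: (17/2)/(1/2) = 17; row 3: entry -1/4 ≤ 0; row 4: (11/4)/(1/4) = 11. Minimum is 1/2 at row 1 (s1 leaves); pivot element 4.
Pivot on row 1; the Z-row RHS becomes 11 − (-4)·(1/2) = 13.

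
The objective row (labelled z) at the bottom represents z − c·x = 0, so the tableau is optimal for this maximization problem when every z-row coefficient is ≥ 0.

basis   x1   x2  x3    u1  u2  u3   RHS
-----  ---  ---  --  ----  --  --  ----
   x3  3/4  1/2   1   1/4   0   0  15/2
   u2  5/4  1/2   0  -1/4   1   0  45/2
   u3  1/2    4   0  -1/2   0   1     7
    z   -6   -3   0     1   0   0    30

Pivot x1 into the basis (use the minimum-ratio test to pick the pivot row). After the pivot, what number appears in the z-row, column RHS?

Ratio test on column x1 — row 1: (15/2)/(3/4) = 10; row 2: (45/2)/(5/4) = 18; row 3: 7/(1/2) = 14. Minimum is 10 at row 1 (x3 leaves); pivot element 3/4.
Divide row 1 by 3/4; eliminate column x1 from the other rows.
z-row update in column RHS: 30 − (-6)·10 = 90.

90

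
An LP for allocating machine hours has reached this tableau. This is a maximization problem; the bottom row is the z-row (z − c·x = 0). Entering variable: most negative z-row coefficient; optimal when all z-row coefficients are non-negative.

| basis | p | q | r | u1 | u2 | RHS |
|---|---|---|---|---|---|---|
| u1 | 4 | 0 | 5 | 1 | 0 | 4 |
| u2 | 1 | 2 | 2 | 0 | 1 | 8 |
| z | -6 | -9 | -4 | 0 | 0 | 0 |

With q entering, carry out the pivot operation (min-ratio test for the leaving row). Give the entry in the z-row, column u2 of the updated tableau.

9/2

Ratio test on column q — row 1: entry 0 ≤ 0; row 2: 8/2 = 4. Minimum is 4 at row 2 (u2 leaves); pivot element 2.
Divide row 2 by 2; eliminate column q from the other rows.
z-row update in column u2: 0 − (-9)·(1/2) = 9/2.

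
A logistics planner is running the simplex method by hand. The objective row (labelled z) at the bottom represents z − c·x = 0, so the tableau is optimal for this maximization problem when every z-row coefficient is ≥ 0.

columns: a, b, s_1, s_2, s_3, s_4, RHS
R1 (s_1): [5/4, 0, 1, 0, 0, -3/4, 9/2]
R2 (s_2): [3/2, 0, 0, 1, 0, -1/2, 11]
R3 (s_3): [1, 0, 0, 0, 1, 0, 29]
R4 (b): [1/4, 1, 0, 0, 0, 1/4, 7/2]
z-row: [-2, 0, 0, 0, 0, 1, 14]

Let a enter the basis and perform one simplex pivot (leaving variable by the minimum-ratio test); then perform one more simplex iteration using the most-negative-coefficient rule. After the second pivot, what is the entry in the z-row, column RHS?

Ratio test on column a — row 1: (9/2)/(5/4) = 18/5; row 2: 11/(3/2) = 22/3; row 3: 29/1 = 29; row 4: (7/2)/(1/4) = 14. Minimum is 18/5 at row 1 (s_1 leaves); pivot element 5/4.
Divide row 1 by 5/4; eliminate column a from the other rows.
Second iteration: most negative z-row entry is -1/5 in column s_4, so s_4 enters.
Ratio test on column s_4 — row 1: entry -3/5 ≤ 0; row 2: (28/5)/(2/5) = 14; row 3: (127/5)/(3/5) = 127/3; row 4: (13/5)/(2/5) = 13/2. Minimum is 13/2 at row 4 (b leaves); pivot element 2/5.
Divide row 4 by 2/5; eliminate column s_4 from the other rows.
After both pivots, the entry at the z-row, column RHS is 45/2.

45/2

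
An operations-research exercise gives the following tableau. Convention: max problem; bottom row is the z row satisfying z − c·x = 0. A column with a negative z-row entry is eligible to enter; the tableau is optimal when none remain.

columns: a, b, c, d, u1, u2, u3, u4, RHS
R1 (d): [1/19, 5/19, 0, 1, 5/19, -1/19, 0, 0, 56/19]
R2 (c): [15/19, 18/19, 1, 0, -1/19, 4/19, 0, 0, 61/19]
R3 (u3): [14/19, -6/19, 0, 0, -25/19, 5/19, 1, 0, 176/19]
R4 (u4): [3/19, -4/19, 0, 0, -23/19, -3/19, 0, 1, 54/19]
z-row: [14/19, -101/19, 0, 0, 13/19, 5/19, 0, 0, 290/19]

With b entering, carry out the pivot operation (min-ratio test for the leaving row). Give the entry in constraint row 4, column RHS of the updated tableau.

32/9

Ratio test on column b — row 1: (56/19)/(5/19) = 56/5; row 2: (61/19)/(18/19) = 61/18; row 3: entry -6/19 ≤ 0; row 4: entry -4/19 ≤ 0. Minimum is 61/18 at row 2 (c leaves); pivot element 18/19.
Divide row 2 by 18/19; eliminate column b from the other rows.
Row 4 update in column RHS: 54/19 − (-4/19)·(61/18) = 32/9.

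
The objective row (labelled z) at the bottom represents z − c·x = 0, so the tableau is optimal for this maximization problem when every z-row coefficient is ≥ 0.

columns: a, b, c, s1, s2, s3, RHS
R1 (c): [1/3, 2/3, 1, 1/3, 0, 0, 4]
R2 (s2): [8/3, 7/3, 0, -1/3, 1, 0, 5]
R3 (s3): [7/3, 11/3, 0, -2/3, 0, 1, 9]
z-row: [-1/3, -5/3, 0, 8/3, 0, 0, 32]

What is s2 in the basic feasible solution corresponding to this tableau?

s2 is basic (row 2); its value is the RHS of that row, 5.

5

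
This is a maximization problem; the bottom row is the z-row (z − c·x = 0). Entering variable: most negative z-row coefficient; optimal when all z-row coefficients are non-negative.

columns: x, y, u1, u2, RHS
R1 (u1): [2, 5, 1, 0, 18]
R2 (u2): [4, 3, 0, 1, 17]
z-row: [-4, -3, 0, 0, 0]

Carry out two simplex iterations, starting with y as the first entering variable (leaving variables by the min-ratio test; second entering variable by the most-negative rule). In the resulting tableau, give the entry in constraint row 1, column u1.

Ratio test on column y — row 1: 18/5 = 18/5; row 2: 17/3 = 17/3. Minimum is 18/5 at row 1 (u1 leaves); pivot element 5.
Divide row 1 by 5; eliminate column y from the other rows.
Second iteration: most negative z-row entry is -14/5 in column x, so x enters.
Ratio test on column x — row 1: (18/5)/(2/5) = 9; row 2: (31/5)/(14/5) = 31/14. Minimum is 31/14 at row 2 (u2 leaves); pivot element 14/5.
Divide row 2 by 14/5; eliminate column x from the other rows.
After both pivots, the entry at constraint row 1, column u1 is 2/7.

2/7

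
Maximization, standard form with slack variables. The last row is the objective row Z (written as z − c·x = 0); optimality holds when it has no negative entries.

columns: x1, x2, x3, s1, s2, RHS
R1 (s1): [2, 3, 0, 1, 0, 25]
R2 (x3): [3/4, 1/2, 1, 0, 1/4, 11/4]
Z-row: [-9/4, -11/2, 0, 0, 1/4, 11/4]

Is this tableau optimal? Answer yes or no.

The Z-row has a negative entry -11/2 in column x2, so it is not optimal.

no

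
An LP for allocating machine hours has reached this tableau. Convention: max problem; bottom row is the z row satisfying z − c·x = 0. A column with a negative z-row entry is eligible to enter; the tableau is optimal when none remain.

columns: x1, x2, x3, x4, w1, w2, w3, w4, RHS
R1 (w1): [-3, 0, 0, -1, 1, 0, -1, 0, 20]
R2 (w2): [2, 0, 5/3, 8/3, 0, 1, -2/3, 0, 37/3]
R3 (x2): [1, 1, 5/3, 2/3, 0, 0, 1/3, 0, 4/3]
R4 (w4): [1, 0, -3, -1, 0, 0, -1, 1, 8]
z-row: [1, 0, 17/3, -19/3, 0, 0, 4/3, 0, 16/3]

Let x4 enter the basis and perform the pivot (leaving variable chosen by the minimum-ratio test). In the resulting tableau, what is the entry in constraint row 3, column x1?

3/2

Ratio test on column x4 — row 1: entry -1 ≤ 0; row 2: (37/3)/(8/3) = 37/8; row 3: (4/3)/(2/3) = 2; row 4: entry -1 ≤ 0. Minimum is 2 at row 3 (x2 leaves); pivot element 2/3.
Divide row 3 by 2/3; eliminate column x4 from the other rows.
In the new row 3, the x1 entry is the old entry divided by the pivot: 1/(2/3) = 3/2.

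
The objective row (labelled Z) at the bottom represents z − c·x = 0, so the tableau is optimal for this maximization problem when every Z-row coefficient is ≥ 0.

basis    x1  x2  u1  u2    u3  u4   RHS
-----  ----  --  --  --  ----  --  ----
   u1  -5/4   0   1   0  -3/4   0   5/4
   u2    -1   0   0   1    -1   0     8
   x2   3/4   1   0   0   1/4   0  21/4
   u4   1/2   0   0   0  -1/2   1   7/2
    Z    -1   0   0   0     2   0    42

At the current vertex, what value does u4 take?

u4 is basic (row 4); its value is the RHS of that row, 7/2.

7/2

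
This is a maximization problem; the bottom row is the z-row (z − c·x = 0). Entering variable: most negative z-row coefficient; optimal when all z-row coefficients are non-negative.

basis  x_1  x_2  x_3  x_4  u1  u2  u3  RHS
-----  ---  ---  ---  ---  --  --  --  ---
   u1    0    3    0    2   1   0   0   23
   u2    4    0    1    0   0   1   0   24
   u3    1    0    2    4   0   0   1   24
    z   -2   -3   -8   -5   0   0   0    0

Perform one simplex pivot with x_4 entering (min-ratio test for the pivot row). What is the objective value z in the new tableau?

Ratio test on column x_4 — row 1: 23/2 = 23/2; row 2: entry 0 ≤ 0; row 3: 24/4 = 6. Minimum is 6 at row 3 (u3 leaves); pivot element 4.
Pivot on row 3; the z-row RHS becomes 0 − (-5)·6 = 30.

30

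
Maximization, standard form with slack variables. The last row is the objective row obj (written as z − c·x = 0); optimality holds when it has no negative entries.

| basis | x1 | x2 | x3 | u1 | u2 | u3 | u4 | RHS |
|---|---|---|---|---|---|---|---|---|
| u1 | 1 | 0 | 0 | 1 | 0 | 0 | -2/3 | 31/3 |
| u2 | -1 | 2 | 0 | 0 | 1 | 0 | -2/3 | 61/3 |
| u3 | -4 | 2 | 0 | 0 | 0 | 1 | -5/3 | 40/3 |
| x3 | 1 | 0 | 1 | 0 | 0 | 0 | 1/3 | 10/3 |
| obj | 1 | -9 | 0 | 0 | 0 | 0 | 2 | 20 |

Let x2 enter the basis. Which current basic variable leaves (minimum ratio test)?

u3

Column x2 entries and ratios — u1: 0 ≤ 0, skip; u2: (61/3)/2 = 61/6; u3: (40/3)/2 = 20/3; x3: 0 ≤ 0, skip.
Smallest ratio is 20/3 in the row of u3, so u3 leaves.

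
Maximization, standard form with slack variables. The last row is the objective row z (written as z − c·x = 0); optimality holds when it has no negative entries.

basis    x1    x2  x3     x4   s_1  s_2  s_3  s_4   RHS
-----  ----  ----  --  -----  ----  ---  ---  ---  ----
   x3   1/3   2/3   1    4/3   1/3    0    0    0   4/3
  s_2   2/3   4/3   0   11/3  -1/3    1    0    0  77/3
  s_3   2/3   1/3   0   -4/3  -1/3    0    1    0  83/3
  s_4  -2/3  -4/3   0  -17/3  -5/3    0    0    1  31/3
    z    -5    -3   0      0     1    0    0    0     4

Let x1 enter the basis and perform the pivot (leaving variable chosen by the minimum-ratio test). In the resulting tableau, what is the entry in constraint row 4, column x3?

2

Ratio test on column x1 — row 1: (4/3)/(1/3) = 4; row 2: (77/3)/(2/3) = 77/2; row 3: (83/3)/(2/3) = 83/2; row 4: entry -2/3 ≤ 0. Minimum is 4 at row 1 (x3 leaves); pivot element 1/3.
Divide row 1 by 1/3; eliminate column x1 from the other rows.
Row 4 update in column x3: 0 − (-2/3)·3 = 2.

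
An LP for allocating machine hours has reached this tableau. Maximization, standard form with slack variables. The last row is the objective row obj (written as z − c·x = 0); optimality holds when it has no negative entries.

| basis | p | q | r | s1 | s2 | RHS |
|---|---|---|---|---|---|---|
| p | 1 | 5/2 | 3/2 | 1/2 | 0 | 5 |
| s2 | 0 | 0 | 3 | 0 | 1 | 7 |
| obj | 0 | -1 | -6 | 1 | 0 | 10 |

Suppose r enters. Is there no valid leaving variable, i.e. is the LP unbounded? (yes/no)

no

Column r has positive entries in row(s) 1, 2, so the ratio test bounds it — not unbounded.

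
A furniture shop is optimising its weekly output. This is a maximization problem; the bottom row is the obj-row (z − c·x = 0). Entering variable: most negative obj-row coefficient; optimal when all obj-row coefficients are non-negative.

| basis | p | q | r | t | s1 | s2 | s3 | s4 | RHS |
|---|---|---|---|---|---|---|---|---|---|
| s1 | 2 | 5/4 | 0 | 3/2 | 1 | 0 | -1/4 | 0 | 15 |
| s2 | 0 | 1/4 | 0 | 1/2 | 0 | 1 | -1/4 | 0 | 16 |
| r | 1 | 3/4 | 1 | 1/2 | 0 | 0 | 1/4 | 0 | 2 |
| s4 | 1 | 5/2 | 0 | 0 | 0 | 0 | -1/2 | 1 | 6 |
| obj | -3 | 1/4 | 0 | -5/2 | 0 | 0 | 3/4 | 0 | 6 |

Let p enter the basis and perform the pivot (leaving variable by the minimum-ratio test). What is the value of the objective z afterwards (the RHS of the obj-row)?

Ratio test on column p — row 1: 15/2 = 15/2; row 2: entry 0 ≤ 0; row 3: 2/1 = 2; row 4: 6/1 = 6. Minimum is 2 at row 3 (r leaves); pivot element 1.
Pivot on row 3; the obj-row RHS becomes 6 − (-3)·2 = 12.

12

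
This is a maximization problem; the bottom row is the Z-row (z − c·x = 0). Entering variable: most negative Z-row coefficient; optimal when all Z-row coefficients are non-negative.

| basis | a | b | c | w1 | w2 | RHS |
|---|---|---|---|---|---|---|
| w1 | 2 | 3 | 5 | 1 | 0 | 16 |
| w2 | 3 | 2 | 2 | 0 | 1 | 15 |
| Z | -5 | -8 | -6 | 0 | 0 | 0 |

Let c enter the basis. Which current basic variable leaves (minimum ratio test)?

w1

Column c entries and ratios — w1: 16/5 = 16/5; w2: 15/2 = 15/2.
Smallest ratio is 16/5 in the row of w1, so w1 leaves.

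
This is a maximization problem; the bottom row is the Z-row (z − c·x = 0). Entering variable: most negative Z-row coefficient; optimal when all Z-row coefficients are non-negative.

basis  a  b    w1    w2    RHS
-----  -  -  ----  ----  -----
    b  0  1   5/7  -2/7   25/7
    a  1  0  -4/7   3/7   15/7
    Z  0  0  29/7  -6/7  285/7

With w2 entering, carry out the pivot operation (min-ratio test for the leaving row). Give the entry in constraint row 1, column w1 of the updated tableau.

1/3

Ratio test on column w2 — row 1: entry -2/7 ≤ 0; row 2: (15/7)/(3/7) = 5. Minimum is 5 at row 2 (a leaves); pivot element 3/7.
Divide row 2 by 3/7; eliminate column w2 from the other rows.
Row 1 update in column w1: 5/7 − (-2/7)·(-4/3) = 1/3.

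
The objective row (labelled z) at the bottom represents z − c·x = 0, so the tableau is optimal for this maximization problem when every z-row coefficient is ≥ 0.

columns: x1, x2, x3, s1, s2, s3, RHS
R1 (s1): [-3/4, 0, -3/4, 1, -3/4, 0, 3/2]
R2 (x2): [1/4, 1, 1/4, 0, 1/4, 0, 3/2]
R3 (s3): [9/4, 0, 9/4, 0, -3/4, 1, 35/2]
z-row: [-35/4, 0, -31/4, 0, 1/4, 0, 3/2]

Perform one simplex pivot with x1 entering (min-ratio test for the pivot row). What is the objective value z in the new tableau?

Ratio test on column x1 — row 1: entry -3/4 ≤ 0; row 2: (3/2)/(1/4) = 6; row 3: (35/2)/(9/4) = 70/9. Minimum is 6 at row 2 (x2 leaves); pivot element 1/4.
Pivot on row 2; the z-row RHS becomes 3/2 − (-35/4)·6 = 54.

54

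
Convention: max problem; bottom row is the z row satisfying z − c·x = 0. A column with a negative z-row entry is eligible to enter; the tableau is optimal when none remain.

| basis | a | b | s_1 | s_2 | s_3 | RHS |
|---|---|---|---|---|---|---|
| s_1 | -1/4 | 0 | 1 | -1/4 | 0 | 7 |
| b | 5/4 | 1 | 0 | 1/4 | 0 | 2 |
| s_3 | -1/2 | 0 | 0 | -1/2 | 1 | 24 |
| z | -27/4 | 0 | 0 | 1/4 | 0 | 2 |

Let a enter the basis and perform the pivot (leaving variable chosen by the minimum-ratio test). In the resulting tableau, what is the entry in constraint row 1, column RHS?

37/5

Ratio test on column a — row 1: entry -1/4 ≤ 0; row 2: 2/(5/4) = 8/5; row 3: entry -1/2 ≤ 0. Minimum is 8/5 at row 2 (b leaves); pivot element 5/4.
Divide row 2 by 5/4; eliminate column a from the other rows.
Row 1 update in column RHS: 7 − (-1/4)·(8/5) = 37/5.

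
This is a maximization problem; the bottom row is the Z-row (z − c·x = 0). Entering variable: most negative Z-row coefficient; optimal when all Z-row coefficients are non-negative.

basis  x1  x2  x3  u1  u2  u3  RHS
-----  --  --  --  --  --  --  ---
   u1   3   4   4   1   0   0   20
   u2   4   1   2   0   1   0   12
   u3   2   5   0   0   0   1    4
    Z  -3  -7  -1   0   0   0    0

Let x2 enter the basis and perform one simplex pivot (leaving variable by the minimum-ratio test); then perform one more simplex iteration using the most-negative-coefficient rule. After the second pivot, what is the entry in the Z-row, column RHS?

Ratio test on column x2 — row 1: 20/4 = 5; row 2: 12/1 = 12; row 3: 4/5 = 4/5. Minimum is 4/5 at row 3 (u3 leaves); pivot element 5.
Divide row 3 by 5; eliminate column x2 from the other rows.
Second iteration: most negative Z-row entry is -1 in column x3, so x3 enters.
Ratio test on column x3 — row 1: (84/5)/4 = 21/5; row 2: (56/5)/2 = 28/5; row 3: entry 0 ≤ 0. Minimum is 21/5 at row 1 (u1 leaves); pivot element 4.
Divide row 1 by 4; eliminate column x3 from the other rows.
After both pivots, the entry at the Z-row, column RHS is 49/5.

49/5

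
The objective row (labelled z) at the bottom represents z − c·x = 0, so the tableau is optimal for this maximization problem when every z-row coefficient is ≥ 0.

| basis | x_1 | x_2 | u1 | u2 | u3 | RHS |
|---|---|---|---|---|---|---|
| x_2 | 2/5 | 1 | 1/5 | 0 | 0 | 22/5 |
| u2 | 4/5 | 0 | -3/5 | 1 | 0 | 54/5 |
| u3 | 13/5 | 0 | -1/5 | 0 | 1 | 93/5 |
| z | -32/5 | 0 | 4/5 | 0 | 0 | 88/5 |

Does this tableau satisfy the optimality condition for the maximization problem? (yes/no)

no

The z-row has a negative entry -32/5 in column x_1, so it is not optimal.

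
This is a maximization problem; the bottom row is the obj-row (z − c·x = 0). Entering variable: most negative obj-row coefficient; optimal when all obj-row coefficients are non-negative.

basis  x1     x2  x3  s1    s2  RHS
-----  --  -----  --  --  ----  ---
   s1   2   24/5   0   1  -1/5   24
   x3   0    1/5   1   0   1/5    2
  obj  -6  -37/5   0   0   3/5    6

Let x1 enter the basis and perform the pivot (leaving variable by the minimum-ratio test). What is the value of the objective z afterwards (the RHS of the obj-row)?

78

Ratio test on column x1 — row 1: 24/2 = 12; row 2: entry 0 ≤ 0. Minimum is 12 at row 1 (s1 leaves); pivot element 2.
Pivot on row 1; the obj-row RHS becomes 6 − (-6)·12 = 78.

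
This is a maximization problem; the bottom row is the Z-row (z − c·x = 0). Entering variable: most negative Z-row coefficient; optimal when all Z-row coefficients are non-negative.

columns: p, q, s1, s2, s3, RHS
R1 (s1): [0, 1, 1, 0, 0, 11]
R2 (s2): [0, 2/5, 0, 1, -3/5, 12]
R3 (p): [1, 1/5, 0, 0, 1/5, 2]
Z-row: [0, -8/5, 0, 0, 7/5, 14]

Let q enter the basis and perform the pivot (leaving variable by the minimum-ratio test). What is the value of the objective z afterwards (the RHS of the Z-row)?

Ratio test on column q — row 1: 11/1 = 11; row 2: 12/(2/5) = 30; row 3: 2/(1/5) = 10. Minimum is 10 at row 3 (p leaves); pivot element 1/5.
Pivot on row 3; the Z-row RHS becomes 14 − (-8/5)·10 = 30.

30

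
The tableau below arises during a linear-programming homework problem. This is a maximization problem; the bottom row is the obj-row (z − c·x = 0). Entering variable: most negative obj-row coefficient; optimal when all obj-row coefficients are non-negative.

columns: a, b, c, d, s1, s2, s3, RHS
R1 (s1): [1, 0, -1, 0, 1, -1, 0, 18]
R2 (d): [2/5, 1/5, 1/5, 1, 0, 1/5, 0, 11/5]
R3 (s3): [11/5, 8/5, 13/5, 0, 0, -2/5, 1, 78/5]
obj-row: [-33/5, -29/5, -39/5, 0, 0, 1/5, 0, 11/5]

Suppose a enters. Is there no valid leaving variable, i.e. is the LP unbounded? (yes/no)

Column a has positive entries in row(s) 1, 2, 3, so the ratio test bounds it — not unbounded.

no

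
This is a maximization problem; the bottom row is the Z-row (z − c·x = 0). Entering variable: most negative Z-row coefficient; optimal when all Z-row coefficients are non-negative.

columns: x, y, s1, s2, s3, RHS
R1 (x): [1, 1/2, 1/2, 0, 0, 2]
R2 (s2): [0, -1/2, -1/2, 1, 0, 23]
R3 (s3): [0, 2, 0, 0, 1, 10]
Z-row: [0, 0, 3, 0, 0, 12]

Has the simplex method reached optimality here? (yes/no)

Every Z-row coefficient is ≥ 0, so the tableau is optimal.

yes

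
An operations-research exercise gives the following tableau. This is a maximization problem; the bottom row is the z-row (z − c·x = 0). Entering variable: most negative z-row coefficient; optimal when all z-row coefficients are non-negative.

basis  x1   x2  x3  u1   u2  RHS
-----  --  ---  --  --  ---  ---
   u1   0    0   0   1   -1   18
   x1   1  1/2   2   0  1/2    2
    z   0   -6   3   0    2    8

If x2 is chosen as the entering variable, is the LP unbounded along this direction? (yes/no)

Column x2 has positive entries in row(s) 2, so the ratio test bounds it — not unbounded.

no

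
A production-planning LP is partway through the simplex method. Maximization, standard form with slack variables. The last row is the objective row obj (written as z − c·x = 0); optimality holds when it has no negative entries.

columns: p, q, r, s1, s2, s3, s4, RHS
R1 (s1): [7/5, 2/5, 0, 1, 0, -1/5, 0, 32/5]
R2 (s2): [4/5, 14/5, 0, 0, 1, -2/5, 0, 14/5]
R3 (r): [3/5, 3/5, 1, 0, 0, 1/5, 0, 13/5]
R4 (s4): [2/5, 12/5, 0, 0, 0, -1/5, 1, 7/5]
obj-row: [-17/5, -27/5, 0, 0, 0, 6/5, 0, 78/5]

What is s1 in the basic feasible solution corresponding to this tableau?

32/5

s1 is basic (row 1); its value is the RHS of that row, 32/5.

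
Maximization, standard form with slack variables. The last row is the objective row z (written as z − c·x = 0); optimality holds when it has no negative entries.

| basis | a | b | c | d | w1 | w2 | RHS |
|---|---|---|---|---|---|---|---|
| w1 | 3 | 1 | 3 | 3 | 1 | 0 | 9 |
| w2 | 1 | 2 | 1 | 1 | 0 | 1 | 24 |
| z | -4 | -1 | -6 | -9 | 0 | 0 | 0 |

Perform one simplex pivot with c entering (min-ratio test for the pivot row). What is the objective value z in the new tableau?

Ratio test on column c — row 1: 9/3 = 3; row 2: 24/1 = 24. Minimum is 3 at row 1 (w1 leaves); pivot element 3.
Pivot on row 1; the z-row RHS becomes 0 − (-6)·3 = 18.

18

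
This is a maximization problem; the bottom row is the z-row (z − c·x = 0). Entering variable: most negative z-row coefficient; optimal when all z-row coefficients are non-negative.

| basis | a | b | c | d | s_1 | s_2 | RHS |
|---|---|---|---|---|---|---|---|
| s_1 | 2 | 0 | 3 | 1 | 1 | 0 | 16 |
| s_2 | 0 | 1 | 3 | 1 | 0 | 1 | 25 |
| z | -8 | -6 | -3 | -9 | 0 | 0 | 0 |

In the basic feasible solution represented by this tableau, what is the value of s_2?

s_2 is basic (row 2); its value is the RHS of that row, 25.

25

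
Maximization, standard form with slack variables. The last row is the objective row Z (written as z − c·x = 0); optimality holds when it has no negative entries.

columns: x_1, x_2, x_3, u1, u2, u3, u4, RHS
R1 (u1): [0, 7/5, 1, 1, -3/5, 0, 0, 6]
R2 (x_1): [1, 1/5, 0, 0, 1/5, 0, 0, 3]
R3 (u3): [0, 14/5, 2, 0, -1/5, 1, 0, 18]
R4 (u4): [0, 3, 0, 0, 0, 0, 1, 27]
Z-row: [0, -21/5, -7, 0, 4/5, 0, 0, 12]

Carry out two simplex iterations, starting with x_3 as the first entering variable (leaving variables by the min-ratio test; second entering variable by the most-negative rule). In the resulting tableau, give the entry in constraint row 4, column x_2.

3

Ratio test on column x_3 — row 1: 6/1 = 6; row 2: entry 0 ≤ 0; row 3: 18/2 = 9; row 4: entry 0 ≤ 0. Minimum is 6 at row 1 (u1 leaves); pivot element 1.
Divide row 1 by 1; eliminate column x_3 from the other rows.
Second iteration: most negative Z-row entry is -17/5 in column u2, so u2 enters.
Ratio test on column u2 — row 1: entry -3/5 ≤ 0; row 2: 3/(1/5) = 15; row 3: 6/1 = 6; row 4: entry 0 ≤ 0. Minimum is 6 at row 3 (u3 leaves); pivot element 1.
Divide row 3 by 1; eliminate column u2 from the other rows.
After both pivots, the entry at constraint row 4, column x_2 is 3.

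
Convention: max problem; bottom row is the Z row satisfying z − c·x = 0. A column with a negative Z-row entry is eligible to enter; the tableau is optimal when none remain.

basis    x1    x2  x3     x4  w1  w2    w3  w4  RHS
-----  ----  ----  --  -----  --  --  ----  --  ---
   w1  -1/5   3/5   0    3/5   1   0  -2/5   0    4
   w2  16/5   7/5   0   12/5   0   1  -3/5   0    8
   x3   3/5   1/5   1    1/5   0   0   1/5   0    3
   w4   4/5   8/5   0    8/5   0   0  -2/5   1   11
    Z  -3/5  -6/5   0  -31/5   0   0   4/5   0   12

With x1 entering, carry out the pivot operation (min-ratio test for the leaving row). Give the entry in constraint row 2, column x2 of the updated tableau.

Ratio test on column x1 — row 1: entry -1/5 ≤ 0; row 2: 8/(16/5) = 5/2; row 3: 3/(3/5) = 5; row 4: 11/(4/5) = 55/4. Minimum is 5/2 at row 2 (w2 leaves); pivot element 16/5.
Divide row 2 by 16/5; eliminate column x1 from the other rows.
In the new row 2, the x2 entry is the old entry divided by the pivot: (7/5)/(16/5) = 7/16.

7/16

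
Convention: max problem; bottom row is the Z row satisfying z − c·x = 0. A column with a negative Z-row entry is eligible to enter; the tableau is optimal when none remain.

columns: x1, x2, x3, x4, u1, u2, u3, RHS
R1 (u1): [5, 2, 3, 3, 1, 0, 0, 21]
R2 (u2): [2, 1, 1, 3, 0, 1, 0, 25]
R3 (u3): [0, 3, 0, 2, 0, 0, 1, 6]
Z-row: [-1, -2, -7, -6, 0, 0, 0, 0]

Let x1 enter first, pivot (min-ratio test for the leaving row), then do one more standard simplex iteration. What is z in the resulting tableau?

49

Ratio test on column x1 — row 1: 21/5 = 21/5; row 2: 25/2 = 25/2; row 3: entry 0 ≤ 0. Minimum is 21/5 at row 1 (u1 leaves); pivot element 5.
Pivot on row 1; the Z-row RHS becomes 0 − (-1)·(21/5) = 21/5.
Next entering variable (most negative Z-row entry -32/5): x3.
Ratio test on column x3 — row 1: (21/5)/(3/5) = 7; row 2: entry -1/5 ≤ 0; row 3: entry 0 ≤ 0. Minimum is 7 at row 1 (x1 leaves); pivot element 3/5.
After the second pivot the Z-row RHS is 21/5 − (-32/5)·7 = 49.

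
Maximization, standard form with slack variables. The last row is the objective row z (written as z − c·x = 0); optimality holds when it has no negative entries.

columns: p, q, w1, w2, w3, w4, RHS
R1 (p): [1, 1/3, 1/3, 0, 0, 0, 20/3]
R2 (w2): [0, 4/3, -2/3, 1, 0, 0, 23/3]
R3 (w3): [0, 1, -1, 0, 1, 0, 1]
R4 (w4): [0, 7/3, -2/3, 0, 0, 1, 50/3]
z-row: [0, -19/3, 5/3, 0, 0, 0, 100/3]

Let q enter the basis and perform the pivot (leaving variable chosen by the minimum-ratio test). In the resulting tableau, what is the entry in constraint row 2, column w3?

Ratio test on column q — row 1: (20/3)/(1/3) = 20; row 2: (23/3)/(4/3) = 23/4; row 3: 1/1 = 1; row 4: (50/3)/(7/3) = 50/7. Minimum is 1 at row 3 (w3 leaves); pivot element 1.
Divide row 3 by 1; eliminate column q from the other rows.
Row 2 update in column w3: 0 − (4/3)·1 = -4/3.

-4/3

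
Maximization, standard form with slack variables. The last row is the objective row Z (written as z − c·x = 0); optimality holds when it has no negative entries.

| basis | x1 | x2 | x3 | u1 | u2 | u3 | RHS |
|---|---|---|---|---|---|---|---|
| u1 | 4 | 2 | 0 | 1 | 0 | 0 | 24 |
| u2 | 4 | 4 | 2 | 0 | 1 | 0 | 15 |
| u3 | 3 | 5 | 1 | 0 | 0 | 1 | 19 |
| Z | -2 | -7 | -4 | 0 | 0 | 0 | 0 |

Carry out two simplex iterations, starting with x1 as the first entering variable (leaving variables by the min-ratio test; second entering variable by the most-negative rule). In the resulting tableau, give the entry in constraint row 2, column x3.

1/2

Ratio test on column x1 — row 1: 24/4 = 6; row 2: 15/4 = 15/4; row 3: 19/3 = 19/3. Minimum is 15/4 at row 2 (u2 leaves); pivot element 4.
Divide row 2 by 4; eliminate column x1 from the other rows.
Second iteration: most negative Z-row entry is -5 in column x2, so x2 enters.
Ratio test on column x2 — row 1: entry -2 ≤ 0; row 2: (15/4)/1 = 15/4; row 3: (31/4)/2 = 31/8. Minimum is 15/4 at row 2 (x1 leaves); pivot element 1.
Divide row 2 by 1; eliminate column x2 from the other rows.
After both pivots, the entry at constraint row 2, column x3 is 1/2.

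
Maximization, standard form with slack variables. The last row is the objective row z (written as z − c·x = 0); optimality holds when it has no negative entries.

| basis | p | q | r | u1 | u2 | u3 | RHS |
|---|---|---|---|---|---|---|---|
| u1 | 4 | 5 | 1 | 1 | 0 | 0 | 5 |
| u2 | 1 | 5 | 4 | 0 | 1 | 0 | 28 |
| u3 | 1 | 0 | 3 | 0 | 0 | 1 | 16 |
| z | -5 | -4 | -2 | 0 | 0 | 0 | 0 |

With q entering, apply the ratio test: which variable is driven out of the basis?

u1

Column q entries and ratios — u1: 5/5 = 1; u2: 28/5 = 28/5; u3: 0 ≤ 0, skip.
Smallest ratio is 1 in the row of u1, so u1 leaves.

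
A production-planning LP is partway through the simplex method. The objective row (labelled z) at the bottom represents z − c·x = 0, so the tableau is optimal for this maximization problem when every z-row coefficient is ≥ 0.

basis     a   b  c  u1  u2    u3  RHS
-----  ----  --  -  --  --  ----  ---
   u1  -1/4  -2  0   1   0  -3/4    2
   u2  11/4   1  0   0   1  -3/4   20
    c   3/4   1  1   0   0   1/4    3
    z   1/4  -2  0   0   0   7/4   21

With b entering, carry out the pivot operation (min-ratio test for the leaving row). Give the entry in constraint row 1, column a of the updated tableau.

Ratio test on column b — row 1: entry -2 ≤ 0; row 2: 20/1 = 20; row 3: 3/1 = 3. Minimum is 3 at row 3 (c leaves); pivot element 1.
Divide row 3 by 1; eliminate column b from the other rows.
Row 1 update in column a: -1/4 − (-2)·(3/4) = 5/4.

5/4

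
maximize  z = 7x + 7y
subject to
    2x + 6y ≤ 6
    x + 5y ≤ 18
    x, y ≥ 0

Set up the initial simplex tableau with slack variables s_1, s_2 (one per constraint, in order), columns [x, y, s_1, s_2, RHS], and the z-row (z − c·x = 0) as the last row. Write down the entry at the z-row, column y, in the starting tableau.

The z-row carries the negated objective coefficients: the y entry is -7.

-7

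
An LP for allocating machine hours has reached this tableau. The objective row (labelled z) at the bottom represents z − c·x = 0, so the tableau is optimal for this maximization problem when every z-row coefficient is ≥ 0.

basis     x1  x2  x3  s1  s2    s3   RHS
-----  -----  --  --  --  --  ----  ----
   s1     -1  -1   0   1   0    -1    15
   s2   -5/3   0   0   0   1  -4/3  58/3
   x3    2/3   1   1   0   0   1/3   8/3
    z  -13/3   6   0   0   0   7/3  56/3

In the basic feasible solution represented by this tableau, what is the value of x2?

x2 is not in the basis, so in the current basic feasible solution x2 = 0.

0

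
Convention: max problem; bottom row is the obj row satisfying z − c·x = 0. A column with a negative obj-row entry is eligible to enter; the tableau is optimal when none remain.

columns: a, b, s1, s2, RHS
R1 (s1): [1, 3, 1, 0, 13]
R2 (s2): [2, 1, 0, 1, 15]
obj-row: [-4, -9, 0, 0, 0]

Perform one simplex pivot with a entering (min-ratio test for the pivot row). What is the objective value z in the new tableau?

Ratio test on column a — row 1: 13/1 = 13; row 2: 15/2 = 15/2. Minimum is 15/2 at row 2 (s2 leaves); pivot element 2.
Pivot on row 2; the obj-row RHS becomes 0 − (-4)·(15/2) = 30.

30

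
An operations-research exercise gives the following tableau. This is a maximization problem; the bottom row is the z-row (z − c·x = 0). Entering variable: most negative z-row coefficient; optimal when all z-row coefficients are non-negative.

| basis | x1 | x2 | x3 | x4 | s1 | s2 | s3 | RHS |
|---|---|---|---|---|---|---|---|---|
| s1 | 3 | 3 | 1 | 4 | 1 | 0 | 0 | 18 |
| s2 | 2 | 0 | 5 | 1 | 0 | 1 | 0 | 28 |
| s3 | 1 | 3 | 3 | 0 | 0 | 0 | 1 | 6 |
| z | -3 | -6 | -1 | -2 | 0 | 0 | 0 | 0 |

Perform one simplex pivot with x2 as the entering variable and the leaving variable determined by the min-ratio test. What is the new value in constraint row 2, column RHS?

28

Ratio test on column x2 — row 1: 18/3 = 6; row 2: entry 0 ≤ 0; row 3: 6/3 = 2. Minimum is 2 at row 3 (s3 leaves); pivot element 3.
Divide row 3 by 3; eliminate column x2 from the other rows.
Row 2 update in column RHS: 28 − 0·2 = 28.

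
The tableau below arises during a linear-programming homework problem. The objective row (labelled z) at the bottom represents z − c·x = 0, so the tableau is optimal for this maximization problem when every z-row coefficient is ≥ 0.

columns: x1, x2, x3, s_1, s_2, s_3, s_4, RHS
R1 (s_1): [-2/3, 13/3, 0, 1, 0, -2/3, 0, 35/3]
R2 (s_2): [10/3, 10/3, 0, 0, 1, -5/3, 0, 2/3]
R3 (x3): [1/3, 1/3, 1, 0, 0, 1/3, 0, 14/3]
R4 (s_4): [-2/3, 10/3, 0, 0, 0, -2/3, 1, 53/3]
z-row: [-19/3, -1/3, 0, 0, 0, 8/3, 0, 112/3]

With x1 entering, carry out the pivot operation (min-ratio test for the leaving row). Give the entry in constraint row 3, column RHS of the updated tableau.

Ratio test on column x1 — row 1: entry -2/3 ≤ 0; row 2: (2/3)/(10/3) = 1/5; row 3: (14/3)/(1/3) = 14; row 4: entry -2/3 ≤ 0. Minimum is 1/5 at row 2 (s_2 leaves); pivot element 10/3.
Divide row 2 by 10/3; eliminate column x1 from the other rows.
Row 3 update in column RHS: 14/3 − (1/3)·(1/5) = 23/5.

23/5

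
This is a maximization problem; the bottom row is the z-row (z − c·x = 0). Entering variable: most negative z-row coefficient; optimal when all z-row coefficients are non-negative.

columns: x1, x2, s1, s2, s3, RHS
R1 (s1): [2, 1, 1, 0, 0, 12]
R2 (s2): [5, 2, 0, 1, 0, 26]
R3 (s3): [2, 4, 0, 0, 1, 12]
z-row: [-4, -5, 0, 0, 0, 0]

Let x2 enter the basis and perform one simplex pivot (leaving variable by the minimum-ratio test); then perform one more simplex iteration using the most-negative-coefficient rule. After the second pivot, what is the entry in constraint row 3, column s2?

Ratio test on column x2 — row 1: 12/1 = 12; row 2: 26/2 = 13; row 3: 12/4 = 3. Minimum is 3 at row 3 (s3 leaves); pivot element 4.
Divide row 3 by 4; eliminate column x2 from the other rows.
Second iteration: most negative z-row entry is -3/2 in column x1, so x1 enters.
Ratio test on column x1 — row 1: 9/(3/2) = 6; row 2: 20/4 = 5; row 3: 3/(1/2) = 6. Minimum is 5 at row 2 (s2 leaves); pivot element 4.
Divide row 2 by 4; eliminate column x1 from the other rows.
After both pivots, the entry at constraint row 3, column s2 is -1/8.

-1/8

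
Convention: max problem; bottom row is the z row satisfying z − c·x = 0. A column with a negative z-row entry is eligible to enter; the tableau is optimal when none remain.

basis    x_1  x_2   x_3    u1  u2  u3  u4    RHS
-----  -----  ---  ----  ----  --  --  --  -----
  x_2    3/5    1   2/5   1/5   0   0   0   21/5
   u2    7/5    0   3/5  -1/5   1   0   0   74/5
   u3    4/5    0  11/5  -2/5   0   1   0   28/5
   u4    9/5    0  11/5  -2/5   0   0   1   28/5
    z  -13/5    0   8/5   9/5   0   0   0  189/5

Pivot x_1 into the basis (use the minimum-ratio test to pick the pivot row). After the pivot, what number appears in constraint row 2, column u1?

1/9

Ratio test on column x_1 — row 1: (21/5)/(3/5) = 7; row 2: (74/5)/(7/5) = 74/7; row 3: (28/5)/(4/5) = 7; row 4: (28/5)/(9/5) = 28/9. Minimum is 28/9 at row 4 (u4 leaves); pivot element 9/5.
Divide row 4 by 9/5; eliminate column x_1 from the other rows.
Row 2 update in column u1: -1/5 − (7/5)·(-2/9) = 1/9.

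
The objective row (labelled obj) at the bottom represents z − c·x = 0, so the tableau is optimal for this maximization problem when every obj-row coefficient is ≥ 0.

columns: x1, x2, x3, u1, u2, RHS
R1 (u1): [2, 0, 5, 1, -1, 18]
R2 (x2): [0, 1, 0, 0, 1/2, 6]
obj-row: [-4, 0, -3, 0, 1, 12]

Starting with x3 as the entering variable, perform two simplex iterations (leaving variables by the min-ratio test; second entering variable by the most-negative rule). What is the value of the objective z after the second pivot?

Ratio test on column x3 — row 1: 18/5 = 18/5; row 2: entry 0 ≤ 0. Minimum is 18/5 at row 1 (u1 leaves); pivot element 5.
Pivot on row 1; the obj-row RHS becomes 12 − (-3)·(18/5) = 114/5.
Next entering variable (most negative obj-row entry -14/5): x1.
Ratio test on column x1 — row 1: (18/5)/(2/5) = 9; row 2: entry 0 ≤ 0. Minimum is 9 at row 1 (x3 leaves); pivot element 2/5.
After the second pivot the obj-row RHS is 114/5 − (-14/5)·9 = 48.

48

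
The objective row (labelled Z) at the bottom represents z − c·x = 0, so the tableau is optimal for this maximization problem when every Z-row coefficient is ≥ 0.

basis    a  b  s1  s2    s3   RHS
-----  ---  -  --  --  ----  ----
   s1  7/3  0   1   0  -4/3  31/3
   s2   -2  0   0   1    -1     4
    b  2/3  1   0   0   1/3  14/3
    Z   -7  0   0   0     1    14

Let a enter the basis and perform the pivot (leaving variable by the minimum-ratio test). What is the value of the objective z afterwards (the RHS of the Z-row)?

45

Ratio test on column a — row 1: (31/3)/(7/3) = 31/7; row 2: entry -2 ≤ 0; row 3: (14/3)/(2/3) = 7. Minimum is 31/7 at row 1 (s1 leaves); pivot element 7/3.
Pivot on row 1; the Z-row RHS becomes 14 − (-7)·(31/7) = 45.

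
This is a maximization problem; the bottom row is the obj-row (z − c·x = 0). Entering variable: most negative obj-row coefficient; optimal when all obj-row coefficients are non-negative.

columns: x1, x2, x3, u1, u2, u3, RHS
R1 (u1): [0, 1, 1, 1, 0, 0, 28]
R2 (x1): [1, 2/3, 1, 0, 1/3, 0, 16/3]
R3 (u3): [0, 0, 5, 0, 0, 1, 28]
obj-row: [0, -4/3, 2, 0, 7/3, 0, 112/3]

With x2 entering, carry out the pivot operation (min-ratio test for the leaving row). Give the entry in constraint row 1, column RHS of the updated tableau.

20

Ratio test on column x2 — row 1: 28/1 = 28; row 2: (16/3)/(2/3) = 8; row 3: entry 0 ≤ 0. Minimum is 8 at row 2 (x1 leaves); pivot element 2/3.
Divide row 2 by 2/3; eliminate column x2 from the other rows.
Row 1 update in column RHS: 28 − 1·8 = 20.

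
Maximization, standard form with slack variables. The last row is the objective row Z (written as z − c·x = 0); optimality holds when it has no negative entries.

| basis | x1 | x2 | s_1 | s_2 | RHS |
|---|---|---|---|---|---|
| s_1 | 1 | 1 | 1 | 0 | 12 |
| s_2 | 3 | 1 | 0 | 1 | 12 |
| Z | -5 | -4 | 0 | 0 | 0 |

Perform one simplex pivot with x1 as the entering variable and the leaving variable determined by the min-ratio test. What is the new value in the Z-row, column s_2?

Ratio test on column x1 — row 1: 12/1 = 12; row 2: 12/3 = 4. Minimum is 4 at row 2 (s_2 leaves); pivot element 3.
Divide row 2 by 3; eliminate column x1 from the other rows.
Z-row update in column s_2: 0 − (-5)·(1/3) = 5/3.

5/3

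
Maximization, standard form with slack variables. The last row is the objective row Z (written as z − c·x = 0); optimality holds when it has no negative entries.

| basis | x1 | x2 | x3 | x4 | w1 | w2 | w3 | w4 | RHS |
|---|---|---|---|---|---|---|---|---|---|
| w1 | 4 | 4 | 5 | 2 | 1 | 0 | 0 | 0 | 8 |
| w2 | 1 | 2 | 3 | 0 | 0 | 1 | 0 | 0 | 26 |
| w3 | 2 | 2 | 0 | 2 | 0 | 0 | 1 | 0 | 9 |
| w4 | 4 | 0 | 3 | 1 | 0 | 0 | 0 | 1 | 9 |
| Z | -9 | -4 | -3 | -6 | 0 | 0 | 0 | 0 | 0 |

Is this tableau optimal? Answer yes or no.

no

The Z-row has a negative entry -9 in column x1, so it is not optimal.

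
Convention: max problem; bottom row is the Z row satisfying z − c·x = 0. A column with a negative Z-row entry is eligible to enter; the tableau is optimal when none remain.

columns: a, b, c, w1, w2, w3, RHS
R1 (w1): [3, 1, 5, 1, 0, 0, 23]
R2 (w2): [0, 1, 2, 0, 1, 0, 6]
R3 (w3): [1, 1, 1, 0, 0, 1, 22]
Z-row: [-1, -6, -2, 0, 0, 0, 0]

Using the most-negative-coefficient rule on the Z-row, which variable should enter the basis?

Negative Z-row entries: a: -1, b: -6, c: -2.
The most negative is -6 in column b, so b enters.

b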